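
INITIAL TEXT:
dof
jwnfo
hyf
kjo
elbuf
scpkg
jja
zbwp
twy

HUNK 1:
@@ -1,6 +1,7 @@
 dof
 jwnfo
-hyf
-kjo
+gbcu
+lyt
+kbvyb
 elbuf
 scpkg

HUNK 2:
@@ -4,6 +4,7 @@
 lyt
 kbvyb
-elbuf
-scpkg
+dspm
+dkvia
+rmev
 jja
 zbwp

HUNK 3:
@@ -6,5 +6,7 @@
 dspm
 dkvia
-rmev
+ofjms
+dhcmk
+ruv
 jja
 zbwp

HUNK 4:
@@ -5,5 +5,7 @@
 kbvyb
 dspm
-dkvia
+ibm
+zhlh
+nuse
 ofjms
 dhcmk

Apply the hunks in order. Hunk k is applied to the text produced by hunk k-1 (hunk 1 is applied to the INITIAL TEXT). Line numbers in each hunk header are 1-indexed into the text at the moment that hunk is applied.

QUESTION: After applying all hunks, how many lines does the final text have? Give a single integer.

Hunk 1: at line 1 remove [hyf,kjo] add [gbcu,lyt,kbvyb] -> 10 lines: dof jwnfo gbcu lyt kbvyb elbuf scpkg jja zbwp twy
Hunk 2: at line 4 remove [elbuf,scpkg] add [dspm,dkvia,rmev] -> 11 lines: dof jwnfo gbcu lyt kbvyb dspm dkvia rmev jja zbwp twy
Hunk 3: at line 6 remove [rmev] add [ofjms,dhcmk,ruv] -> 13 lines: dof jwnfo gbcu lyt kbvyb dspm dkvia ofjms dhcmk ruv jja zbwp twy
Hunk 4: at line 5 remove [dkvia] add [ibm,zhlh,nuse] -> 15 lines: dof jwnfo gbcu lyt kbvyb dspm ibm zhlh nuse ofjms dhcmk ruv jja zbwp twy
Final line count: 15

Answer: 15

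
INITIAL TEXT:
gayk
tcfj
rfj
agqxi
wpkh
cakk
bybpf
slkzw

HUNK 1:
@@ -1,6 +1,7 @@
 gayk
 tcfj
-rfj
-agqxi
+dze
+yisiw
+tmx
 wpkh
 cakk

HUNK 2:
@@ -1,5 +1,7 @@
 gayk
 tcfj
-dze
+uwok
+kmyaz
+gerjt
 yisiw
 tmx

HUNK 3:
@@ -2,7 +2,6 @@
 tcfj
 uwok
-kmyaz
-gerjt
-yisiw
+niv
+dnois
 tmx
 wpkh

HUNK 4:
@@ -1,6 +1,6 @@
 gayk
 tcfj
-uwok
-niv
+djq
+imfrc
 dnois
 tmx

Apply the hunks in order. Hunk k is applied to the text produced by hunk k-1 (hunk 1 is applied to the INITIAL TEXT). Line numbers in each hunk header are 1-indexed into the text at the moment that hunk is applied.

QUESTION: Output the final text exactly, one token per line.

Answer: gayk
tcfj
djq
imfrc
dnois
tmx
wpkh
cakk
bybpf
slkzw

Derivation:
Hunk 1: at line 1 remove [rfj,agqxi] add [dze,yisiw,tmx] -> 9 lines: gayk tcfj dze yisiw tmx wpkh cakk bybpf slkzw
Hunk 2: at line 1 remove [dze] add [uwok,kmyaz,gerjt] -> 11 lines: gayk tcfj uwok kmyaz gerjt yisiw tmx wpkh cakk bybpf slkzw
Hunk 3: at line 2 remove [kmyaz,gerjt,yisiw] add [niv,dnois] -> 10 lines: gayk tcfj uwok niv dnois tmx wpkh cakk bybpf slkzw
Hunk 4: at line 1 remove [uwok,niv] add [djq,imfrc] -> 10 lines: gayk tcfj djq imfrc dnois tmx wpkh cakk bybpf slkzw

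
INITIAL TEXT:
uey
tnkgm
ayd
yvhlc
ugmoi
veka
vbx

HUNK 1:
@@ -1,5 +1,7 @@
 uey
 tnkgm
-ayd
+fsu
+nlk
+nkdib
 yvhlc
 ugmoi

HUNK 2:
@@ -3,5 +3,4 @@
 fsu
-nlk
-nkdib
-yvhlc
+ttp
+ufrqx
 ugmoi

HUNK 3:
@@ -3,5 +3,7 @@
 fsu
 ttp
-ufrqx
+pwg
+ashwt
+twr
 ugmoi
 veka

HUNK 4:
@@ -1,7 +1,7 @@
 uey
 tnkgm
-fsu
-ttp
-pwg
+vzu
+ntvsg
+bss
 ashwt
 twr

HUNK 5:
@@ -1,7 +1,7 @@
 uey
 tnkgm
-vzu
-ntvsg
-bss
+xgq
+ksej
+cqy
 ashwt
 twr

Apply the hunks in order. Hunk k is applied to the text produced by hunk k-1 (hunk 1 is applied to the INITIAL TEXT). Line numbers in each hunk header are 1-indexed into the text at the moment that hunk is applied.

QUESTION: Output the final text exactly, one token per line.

Hunk 1: at line 1 remove [ayd] add [fsu,nlk,nkdib] -> 9 lines: uey tnkgm fsu nlk nkdib yvhlc ugmoi veka vbx
Hunk 2: at line 3 remove [nlk,nkdib,yvhlc] add [ttp,ufrqx] -> 8 lines: uey tnkgm fsu ttp ufrqx ugmoi veka vbx
Hunk 3: at line 3 remove [ufrqx] add [pwg,ashwt,twr] -> 10 lines: uey tnkgm fsu ttp pwg ashwt twr ugmoi veka vbx
Hunk 4: at line 1 remove [fsu,ttp,pwg] add [vzu,ntvsg,bss] -> 10 lines: uey tnkgm vzu ntvsg bss ashwt twr ugmoi veka vbx
Hunk 5: at line 1 remove [vzu,ntvsg,bss] add [xgq,ksej,cqy] -> 10 lines: uey tnkgm xgq ksej cqy ashwt twr ugmoi veka vbx

Answer: uey
tnkgm
xgq
ksej
cqy
ashwt
twr
ugmoi
veka
vbx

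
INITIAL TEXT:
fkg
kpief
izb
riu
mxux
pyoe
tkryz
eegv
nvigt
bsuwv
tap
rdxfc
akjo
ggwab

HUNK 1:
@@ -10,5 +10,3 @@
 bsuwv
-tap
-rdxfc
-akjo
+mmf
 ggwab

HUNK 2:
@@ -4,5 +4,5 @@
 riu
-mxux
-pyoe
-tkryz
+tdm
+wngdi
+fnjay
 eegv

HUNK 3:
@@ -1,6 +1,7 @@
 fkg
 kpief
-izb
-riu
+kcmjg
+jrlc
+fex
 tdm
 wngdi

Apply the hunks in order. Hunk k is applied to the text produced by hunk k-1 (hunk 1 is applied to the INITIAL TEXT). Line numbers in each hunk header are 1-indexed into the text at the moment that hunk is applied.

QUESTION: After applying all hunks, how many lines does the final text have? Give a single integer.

Answer: 13

Derivation:
Hunk 1: at line 10 remove [tap,rdxfc,akjo] add [mmf] -> 12 lines: fkg kpief izb riu mxux pyoe tkryz eegv nvigt bsuwv mmf ggwab
Hunk 2: at line 4 remove [mxux,pyoe,tkryz] add [tdm,wngdi,fnjay] -> 12 lines: fkg kpief izb riu tdm wngdi fnjay eegv nvigt bsuwv mmf ggwab
Hunk 3: at line 1 remove [izb,riu] add [kcmjg,jrlc,fex] -> 13 lines: fkg kpief kcmjg jrlc fex tdm wngdi fnjay eegv nvigt bsuwv mmf ggwab
Final line count: 13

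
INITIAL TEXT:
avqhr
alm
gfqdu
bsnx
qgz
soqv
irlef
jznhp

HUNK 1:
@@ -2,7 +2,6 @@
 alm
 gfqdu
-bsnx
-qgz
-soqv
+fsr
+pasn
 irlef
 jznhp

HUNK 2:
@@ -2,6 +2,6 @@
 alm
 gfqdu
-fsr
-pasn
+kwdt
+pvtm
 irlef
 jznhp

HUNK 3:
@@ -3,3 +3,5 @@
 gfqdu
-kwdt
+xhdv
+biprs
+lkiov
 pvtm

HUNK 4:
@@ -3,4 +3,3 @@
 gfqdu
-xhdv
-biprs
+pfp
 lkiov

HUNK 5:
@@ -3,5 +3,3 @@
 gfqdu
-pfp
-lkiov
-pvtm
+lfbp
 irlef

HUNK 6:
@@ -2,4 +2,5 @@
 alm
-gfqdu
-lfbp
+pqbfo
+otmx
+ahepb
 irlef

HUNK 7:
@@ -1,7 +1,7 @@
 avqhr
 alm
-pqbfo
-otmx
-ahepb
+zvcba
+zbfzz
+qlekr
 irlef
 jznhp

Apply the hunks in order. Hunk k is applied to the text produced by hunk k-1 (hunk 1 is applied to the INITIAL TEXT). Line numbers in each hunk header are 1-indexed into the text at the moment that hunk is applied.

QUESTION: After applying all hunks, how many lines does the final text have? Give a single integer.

Hunk 1: at line 2 remove [bsnx,qgz,soqv] add [fsr,pasn] -> 7 lines: avqhr alm gfqdu fsr pasn irlef jznhp
Hunk 2: at line 2 remove [fsr,pasn] add [kwdt,pvtm] -> 7 lines: avqhr alm gfqdu kwdt pvtm irlef jznhp
Hunk 3: at line 3 remove [kwdt] add [xhdv,biprs,lkiov] -> 9 lines: avqhr alm gfqdu xhdv biprs lkiov pvtm irlef jznhp
Hunk 4: at line 3 remove [xhdv,biprs] add [pfp] -> 8 lines: avqhr alm gfqdu pfp lkiov pvtm irlef jznhp
Hunk 5: at line 3 remove [pfp,lkiov,pvtm] add [lfbp] -> 6 lines: avqhr alm gfqdu lfbp irlef jznhp
Hunk 6: at line 2 remove [gfqdu,lfbp] add [pqbfo,otmx,ahepb] -> 7 lines: avqhr alm pqbfo otmx ahepb irlef jznhp
Hunk 7: at line 1 remove [pqbfo,otmx,ahepb] add [zvcba,zbfzz,qlekr] -> 7 lines: avqhr alm zvcba zbfzz qlekr irlef jznhp
Final line count: 7

Answer: 7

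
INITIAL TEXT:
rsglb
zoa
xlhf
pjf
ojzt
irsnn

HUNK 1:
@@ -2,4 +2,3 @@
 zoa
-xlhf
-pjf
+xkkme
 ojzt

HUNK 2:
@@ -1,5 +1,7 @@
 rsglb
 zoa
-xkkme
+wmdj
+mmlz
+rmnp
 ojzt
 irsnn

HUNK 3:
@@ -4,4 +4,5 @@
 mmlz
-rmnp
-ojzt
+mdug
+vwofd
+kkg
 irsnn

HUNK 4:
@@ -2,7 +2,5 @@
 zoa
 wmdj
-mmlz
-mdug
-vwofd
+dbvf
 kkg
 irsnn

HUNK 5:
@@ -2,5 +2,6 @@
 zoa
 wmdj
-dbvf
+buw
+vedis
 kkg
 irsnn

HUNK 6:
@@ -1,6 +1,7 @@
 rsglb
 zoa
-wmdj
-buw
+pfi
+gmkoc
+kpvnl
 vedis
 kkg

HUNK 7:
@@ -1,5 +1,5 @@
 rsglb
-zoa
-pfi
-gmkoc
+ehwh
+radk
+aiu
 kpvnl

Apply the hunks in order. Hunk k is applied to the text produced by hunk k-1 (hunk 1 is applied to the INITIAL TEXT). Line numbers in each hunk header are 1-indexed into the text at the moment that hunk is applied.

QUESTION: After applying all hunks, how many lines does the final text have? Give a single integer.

Hunk 1: at line 2 remove [xlhf,pjf] add [xkkme] -> 5 lines: rsglb zoa xkkme ojzt irsnn
Hunk 2: at line 1 remove [xkkme] add [wmdj,mmlz,rmnp] -> 7 lines: rsglb zoa wmdj mmlz rmnp ojzt irsnn
Hunk 3: at line 4 remove [rmnp,ojzt] add [mdug,vwofd,kkg] -> 8 lines: rsglb zoa wmdj mmlz mdug vwofd kkg irsnn
Hunk 4: at line 2 remove [mmlz,mdug,vwofd] add [dbvf] -> 6 lines: rsglb zoa wmdj dbvf kkg irsnn
Hunk 5: at line 2 remove [dbvf] add [buw,vedis] -> 7 lines: rsglb zoa wmdj buw vedis kkg irsnn
Hunk 6: at line 1 remove [wmdj,buw] add [pfi,gmkoc,kpvnl] -> 8 lines: rsglb zoa pfi gmkoc kpvnl vedis kkg irsnn
Hunk 7: at line 1 remove [zoa,pfi,gmkoc] add [ehwh,radk,aiu] -> 8 lines: rsglb ehwh radk aiu kpvnl vedis kkg irsnn
Final line count: 8

Answer: 8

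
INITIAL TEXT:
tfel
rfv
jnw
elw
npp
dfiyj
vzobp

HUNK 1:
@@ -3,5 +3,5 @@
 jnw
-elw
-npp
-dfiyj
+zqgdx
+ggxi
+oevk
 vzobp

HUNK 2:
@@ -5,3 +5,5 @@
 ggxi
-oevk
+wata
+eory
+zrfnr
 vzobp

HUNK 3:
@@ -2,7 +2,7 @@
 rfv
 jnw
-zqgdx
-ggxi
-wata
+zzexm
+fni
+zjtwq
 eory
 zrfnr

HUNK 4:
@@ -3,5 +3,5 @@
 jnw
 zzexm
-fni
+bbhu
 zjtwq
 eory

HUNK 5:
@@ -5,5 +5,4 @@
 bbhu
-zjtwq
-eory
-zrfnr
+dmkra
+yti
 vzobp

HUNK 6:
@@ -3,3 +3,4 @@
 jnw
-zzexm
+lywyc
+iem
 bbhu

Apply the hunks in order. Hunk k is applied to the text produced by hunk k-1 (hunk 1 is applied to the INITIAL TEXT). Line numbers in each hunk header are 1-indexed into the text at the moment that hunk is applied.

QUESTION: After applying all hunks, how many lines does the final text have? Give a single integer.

Answer: 9

Derivation:
Hunk 1: at line 3 remove [elw,npp,dfiyj] add [zqgdx,ggxi,oevk] -> 7 lines: tfel rfv jnw zqgdx ggxi oevk vzobp
Hunk 2: at line 5 remove [oevk] add [wata,eory,zrfnr] -> 9 lines: tfel rfv jnw zqgdx ggxi wata eory zrfnr vzobp
Hunk 3: at line 2 remove [zqgdx,ggxi,wata] add [zzexm,fni,zjtwq] -> 9 lines: tfel rfv jnw zzexm fni zjtwq eory zrfnr vzobp
Hunk 4: at line 3 remove [fni] add [bbhu] -> 9 lines: tfel rfv jnw zzexm bbhu zjtwq eory zrfnr vzobp
Hunk 5: at line 5 remove [zjtwq,eory,zrfnr] add [dmkra,yti] -> 8 lines: tfel rfv jnw zzexm bbhu dmkra yti vzobp
Hunk 6: at line 3 remove [zzexm] add [lywyc,iem] -> 9 lines: tfel rfv jnw lywyc iem bbhu dmkra yti vzobp
Final line count: 9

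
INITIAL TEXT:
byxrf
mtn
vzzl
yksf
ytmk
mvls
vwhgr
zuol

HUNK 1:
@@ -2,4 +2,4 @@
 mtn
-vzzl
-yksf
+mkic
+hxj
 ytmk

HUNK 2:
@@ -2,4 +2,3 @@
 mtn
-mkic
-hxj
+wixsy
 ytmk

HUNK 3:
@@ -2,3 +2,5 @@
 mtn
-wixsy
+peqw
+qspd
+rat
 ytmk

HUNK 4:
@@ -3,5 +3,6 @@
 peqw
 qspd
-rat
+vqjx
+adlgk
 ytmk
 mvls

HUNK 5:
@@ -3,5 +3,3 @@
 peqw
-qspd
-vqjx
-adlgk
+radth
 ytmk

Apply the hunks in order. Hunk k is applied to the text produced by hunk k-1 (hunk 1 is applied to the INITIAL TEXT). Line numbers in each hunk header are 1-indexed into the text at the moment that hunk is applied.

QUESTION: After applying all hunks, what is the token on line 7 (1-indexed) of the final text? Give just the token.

Answer: vwhgr

Derivation:
Hunk 1: at line 2 remove [vzzl,yksf] add [mkic,hxj] -> 8 lines: byxrf mtn mkic hxj ytmk mvls vwhgr zuol
Hunk 2: at line 2 remove [mkic,hxj] add [wixsy] -> 7 lines: byxrf mtn wixsy ytmk mvls vwhgr zuol
Hunk 3: at line 2 remove [wixsy] add [peqw,qspd,rat] -> 9 lines: byxrf mtn peqw qspd rat ytmk mvls vwhgr zuol
Hunk 4: at line 3 remove [rat] add [vqjx,adlgk] -> 10 lines: byxrf mtn peqw qspd vqjx adlgk ytmk mvls vwhgr zuol
Hunk 5: at line 3 remove [qspd,vqjx,adlgk] add [radth] -> 8 lines: byxrf mtn peqw radth ytmk mvls vwhgr zuol
Final line 7: vwhgr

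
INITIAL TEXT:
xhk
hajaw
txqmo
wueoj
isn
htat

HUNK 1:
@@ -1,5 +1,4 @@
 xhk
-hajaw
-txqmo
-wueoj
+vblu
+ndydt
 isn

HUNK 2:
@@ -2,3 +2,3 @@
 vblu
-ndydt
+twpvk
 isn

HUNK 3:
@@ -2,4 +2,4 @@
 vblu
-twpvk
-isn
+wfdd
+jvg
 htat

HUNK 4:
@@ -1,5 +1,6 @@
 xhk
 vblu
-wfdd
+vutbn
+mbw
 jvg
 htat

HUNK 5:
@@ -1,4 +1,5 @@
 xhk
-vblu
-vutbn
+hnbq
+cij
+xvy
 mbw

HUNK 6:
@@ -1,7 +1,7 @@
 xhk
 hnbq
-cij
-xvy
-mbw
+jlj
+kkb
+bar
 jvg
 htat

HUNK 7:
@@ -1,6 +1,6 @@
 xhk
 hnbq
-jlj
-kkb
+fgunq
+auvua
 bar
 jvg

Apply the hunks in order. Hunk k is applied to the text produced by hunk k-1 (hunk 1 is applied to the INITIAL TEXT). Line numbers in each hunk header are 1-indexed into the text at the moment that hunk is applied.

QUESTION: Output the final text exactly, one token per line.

Hunk 1: at line 1 remove [hajaw,txqmo,wueoj] add [vblu,ndydt] -> 5 lines: xhk vblu ndydt isn htat
Hunk 2: at line 2 remove [ndydt] add [twpvk] -> 5 lines: xhk vblu twpvk isn htat
Hunk 3: at line 2 remove [twpvk,isn] add [wfdd,jvg] -> 5 lines: xhk vblu wfdd jvg htat
Hunk 4: at line 1 remove [wfdd] add [vutbn,mbw] -> 6 lines: xhk vblu vutbn mbw jvg htat
Hunk 5: at line 1 remove [vblu,vutbn] add [hnbq,cij,xvy] -> 7 lines: xhk hnbq cij xvy mbw jvg htat
Hunk 6: at line 1 remove [cij,xvy,mbw] add [jlj,kkb,bar] -> 7 lines: xhk hnbq jlj kkb bar jvg htat
Hunk 7: at line 1 remove [jlj,kkb] add [fgunq,auvua] -> 7 lines: xhk hnbq fgunq auvua bar jvg htat

Answer: xhk
hnbq
fgunq
auvua
bar
jvg
htat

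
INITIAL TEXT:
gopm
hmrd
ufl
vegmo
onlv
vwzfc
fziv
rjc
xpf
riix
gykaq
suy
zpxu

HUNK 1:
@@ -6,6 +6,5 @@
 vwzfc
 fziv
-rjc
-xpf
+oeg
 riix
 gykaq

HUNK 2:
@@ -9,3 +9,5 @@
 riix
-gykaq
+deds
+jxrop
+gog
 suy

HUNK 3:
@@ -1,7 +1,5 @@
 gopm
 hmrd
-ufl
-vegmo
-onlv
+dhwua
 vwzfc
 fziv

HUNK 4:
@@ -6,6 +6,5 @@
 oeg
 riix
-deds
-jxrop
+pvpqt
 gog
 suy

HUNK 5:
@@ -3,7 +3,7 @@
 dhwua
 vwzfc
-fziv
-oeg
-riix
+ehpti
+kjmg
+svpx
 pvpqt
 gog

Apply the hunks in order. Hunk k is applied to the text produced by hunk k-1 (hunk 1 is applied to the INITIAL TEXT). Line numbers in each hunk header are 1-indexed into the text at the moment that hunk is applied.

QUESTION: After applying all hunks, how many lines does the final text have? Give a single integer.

Answer: 11

Derivation:
Hunk 1: at line 6 remove [rjc,xpf] add [oeg] -> 12 lines: gopm hmrd ufl vegmo onlv vwzfc fziv oeg riix gykaq suy zpxu
Hunk 2: at line 9 remove [gykaq] add [deds,jxrop,gog] -> 14 lines: gopm hmrd ufl vegmo onlv vwzfc fziv oeg riix deds jxrop gog suy zpxu
Hunk 3: at line 1 remove [ufl,vegmo,onlv] add [dhwua] -> 12 lines: gopm hmrd dhwua vwzfc fziv oeg riix deds jxrop gog suy zpxu
Hunk 4: at line 6 remove [deds,jxrop] add [pvpqt] -> 11 lines: gopm hmrd dhwua vwzfc fziv oeg riix pvpqt gog suy zpxu
Hunk 5: at line 3 remove [fziv,oeg,riix] add [ehpti,kjmg,svpx] -> 11 lines: gopm hmrd dhwua vwzfc ehpti kjmg svpx pvpqt gog suy zpxu
Final line count: 11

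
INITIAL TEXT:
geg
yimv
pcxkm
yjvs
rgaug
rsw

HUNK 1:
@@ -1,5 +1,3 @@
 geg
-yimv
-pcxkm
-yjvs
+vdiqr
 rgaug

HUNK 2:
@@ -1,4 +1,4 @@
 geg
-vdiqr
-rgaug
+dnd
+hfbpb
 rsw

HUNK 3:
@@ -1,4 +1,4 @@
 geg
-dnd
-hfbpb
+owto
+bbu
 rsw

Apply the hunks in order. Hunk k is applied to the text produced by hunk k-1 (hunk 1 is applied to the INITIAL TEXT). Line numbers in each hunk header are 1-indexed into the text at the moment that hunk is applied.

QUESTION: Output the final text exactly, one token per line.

Answer: geg
owto
bbu
rsw

Derivation:
Hunk 1: at line 1 remove [yimv,pcxkm,yjvs] add [vdiqr] -> 4 lines: geg vdiqr rgaug rsw
Hunk 2: at line 1 remove [vdiqr,rgaug] add [dnd,hfbpb] -> 4 lines: geg dnd hfbpb rsw
Hunk 3: at line 1 remove [dnd,hfbpb] add [owto,bbu] -> 4 lines: geg owto bbu rsw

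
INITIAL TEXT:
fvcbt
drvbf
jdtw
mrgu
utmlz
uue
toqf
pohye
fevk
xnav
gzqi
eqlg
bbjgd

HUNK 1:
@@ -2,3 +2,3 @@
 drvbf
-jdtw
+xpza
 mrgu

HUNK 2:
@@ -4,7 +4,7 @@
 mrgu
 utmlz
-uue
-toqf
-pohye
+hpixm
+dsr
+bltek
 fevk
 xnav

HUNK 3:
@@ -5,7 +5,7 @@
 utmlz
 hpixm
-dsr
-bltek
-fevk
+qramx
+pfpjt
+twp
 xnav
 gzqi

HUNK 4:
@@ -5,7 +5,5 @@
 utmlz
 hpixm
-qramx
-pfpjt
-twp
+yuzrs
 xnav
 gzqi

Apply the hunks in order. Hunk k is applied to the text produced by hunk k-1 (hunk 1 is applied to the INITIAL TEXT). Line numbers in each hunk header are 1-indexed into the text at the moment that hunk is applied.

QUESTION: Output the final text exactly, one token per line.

Hunk 1: at line 2 remove [jdtw] add [xpza] -> 13 lines: fvcbt drvbf xpza mrgu utmlz uue toqf pohye fevk xnav gzqi eqlg bbjgd
Hunk 2: at line 4 remove [uue,toqf,pohye] add [hpixm,dsr,bltek] -> 13 lines: fvcbt drvbf xpza mrgu utmlz hpixm dsr bltek fevk xnav gzqi eqlg bbjgd
Hunk 3: at line 5 remove [dsr,bltek,fevk] add [qramx,pfpjt,twp] -> 13 lines: fvcbt drvbf xpza mrgu utmlz hpixm qramx pfpjt twp xnav gzqi eqlg bbjgd
Hunk 4: at line 5 remove [qramx,pfpjt,twp] add [yuzrs] -> 11 lines: fvcbt drvbf xpza mrgu utmlz hpixm yuzrs xnav gzqi eqlg bbjgd

Answer: fvcbt
drvbf
xpza
mrgu
utmlz
hpixm
yuzrs
xnav
gzqi
eqlg
bbjgd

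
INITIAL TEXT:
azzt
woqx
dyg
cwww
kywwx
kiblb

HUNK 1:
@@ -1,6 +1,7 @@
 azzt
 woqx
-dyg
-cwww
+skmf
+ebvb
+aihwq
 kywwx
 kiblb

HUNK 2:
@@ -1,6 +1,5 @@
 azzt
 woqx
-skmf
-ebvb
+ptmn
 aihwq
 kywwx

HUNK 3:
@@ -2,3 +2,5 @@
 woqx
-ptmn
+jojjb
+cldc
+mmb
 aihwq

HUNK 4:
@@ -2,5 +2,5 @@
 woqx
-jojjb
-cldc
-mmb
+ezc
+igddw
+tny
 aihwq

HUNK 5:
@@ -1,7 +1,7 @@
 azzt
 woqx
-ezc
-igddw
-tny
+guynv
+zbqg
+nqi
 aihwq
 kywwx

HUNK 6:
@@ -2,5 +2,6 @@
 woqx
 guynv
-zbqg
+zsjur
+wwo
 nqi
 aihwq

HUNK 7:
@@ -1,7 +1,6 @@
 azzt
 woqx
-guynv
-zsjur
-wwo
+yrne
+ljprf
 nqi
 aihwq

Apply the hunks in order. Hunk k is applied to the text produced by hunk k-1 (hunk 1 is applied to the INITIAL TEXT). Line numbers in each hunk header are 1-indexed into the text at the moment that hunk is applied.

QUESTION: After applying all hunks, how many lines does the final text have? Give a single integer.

Hunk 1: at line 1 remove [dyg,cwww] add [skmf,ebvb,aihwq] -> 7 lines: azzt woqx skmf ebvb aihwq kywwx kiblb
Hunk 2: at line 1 remove [skmf,ebvb] add [ptmn] -> 6 lines: azzt woqx ptmn aihwq kywwx kiblb
Hunk 3: at line 2 remove [ptmn] add [jojjb,cldc,mmb] -> 8 lines: azzt woqx jojjb cldc mmb aihwq kywwx kiblb
Hunk 4: at line 2 remove [jojjb,cldc,mmb] add [ezc,igddw,tny] -> 8 lines: azzt woqx ezc igddw tny aihwq kywwx kiblb
Hunk 5: at line 1 remove [ezc,igddw,tny] add [guynv,zbqg,nqi] -> 8 lines: azzt woqx guynv zbqg nqi aihwq kywwx kiblb
Hunk 6: at line 2 remove [zbqg] add [zsjur,wwo] -> 9 lines: azzt woqx guynv zsjur wwo nqi aihwq kywwx kiblb
Hunk 7: at line 1 remove [guynv,zsjur,wwo] add [yrne,ljprf] -> 8 lines: azzt woqx yrne ljprf nqi aihwq kywwx kiblb
Final line count: 8

Answer: 8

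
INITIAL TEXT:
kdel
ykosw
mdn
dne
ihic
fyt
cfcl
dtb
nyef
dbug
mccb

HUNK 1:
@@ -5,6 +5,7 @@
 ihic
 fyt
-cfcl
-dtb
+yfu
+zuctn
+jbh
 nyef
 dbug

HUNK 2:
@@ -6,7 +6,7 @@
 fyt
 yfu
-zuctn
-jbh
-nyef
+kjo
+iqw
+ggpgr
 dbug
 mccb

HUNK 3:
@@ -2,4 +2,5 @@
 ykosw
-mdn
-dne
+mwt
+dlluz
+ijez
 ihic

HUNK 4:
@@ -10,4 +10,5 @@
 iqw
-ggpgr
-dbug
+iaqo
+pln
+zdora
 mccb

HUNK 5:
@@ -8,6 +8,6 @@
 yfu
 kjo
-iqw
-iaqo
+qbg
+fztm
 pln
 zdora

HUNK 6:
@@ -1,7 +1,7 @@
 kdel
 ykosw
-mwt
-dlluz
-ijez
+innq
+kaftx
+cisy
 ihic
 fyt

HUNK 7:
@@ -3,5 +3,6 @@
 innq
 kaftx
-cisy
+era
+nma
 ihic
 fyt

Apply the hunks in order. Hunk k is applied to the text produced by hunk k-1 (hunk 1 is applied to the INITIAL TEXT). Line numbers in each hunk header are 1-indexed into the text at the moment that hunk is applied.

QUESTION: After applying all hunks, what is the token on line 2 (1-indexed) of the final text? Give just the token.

Answer: ykosw

Derivation:
Hunk 1: at line 5 remove [cfcl,dtb] add [yfu,zuctn,jbh] -> 12 lines: kdel ykosw mdn dne ihic fyt yfu zuctn jbh nyef dbug mccb
Hunk 2: at line 6 remove [zuctn,jbh,nyef] add [kjo,iqw,ggpgr] -> 12 lines: kdel ykosw mdn dne ihic fyt yfu kjo iqw ggpgr dbug mccb
Hunk 3: at line 2 remove [mdn,dne] add [mwt,dlluz,ijez] -> 13 lines: kdel ykosw mwt dlluz ijez ihic fyt yfu kjo iqw ggpgr dbug mccb
Hunk 4: at line 10 remove [ggpgr,dbug] add [iaqo,pln,zdora] -> 14 lines: kdel ykosw mwt dlluz ijez ihic fyt yfu kjo iqw iaqo pln zdora mccb
Hunk 5: at line 8 remove [iqw,iaqo] add [qbg,fztm] -> 14 lines: kdel ykosw mwt dlluz ijez ihic fyt yfu kjo qbg fztm pln zdora mccb
Hunk 6: at line 1 remove [mwt,dlluz,ijez] add [innq,kaftx,cisy] -> 14 lines: kdel ykosw innq kaftx cisy ihic fyt yfu kjo qbg fztm pln zdora mccb
Hunk 7: at line 3 remove [cisy] add [era,nma] -> 15 lines: kdel ykosw innq kaftx era nma ihic fyt yfu kjo qbg fztm pln zdora mccb
Final line 2: ykosw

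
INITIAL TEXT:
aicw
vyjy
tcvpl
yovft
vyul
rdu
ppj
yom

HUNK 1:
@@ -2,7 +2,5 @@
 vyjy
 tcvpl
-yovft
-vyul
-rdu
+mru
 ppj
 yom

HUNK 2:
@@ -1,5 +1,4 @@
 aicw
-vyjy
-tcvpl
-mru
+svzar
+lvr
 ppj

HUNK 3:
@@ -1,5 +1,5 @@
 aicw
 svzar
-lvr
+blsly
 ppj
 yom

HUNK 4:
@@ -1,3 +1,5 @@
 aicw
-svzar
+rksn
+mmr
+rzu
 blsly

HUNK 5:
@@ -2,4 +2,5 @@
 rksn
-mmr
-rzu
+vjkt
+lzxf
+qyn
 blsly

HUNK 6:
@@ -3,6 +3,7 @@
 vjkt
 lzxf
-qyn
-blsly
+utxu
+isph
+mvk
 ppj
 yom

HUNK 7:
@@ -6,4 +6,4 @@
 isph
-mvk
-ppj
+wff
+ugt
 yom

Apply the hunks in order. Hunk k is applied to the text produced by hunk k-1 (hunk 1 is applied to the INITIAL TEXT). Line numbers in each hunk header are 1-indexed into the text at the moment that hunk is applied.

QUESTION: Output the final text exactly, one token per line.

Answer: aicw
rksn
vjkt
lzxf
utxu
isph
wff
ugt
yom

Derivation:
Hunk 1: at line 2 remove [yovft,vyul,rdu] add [mru] -> 6 lines: aicw vyjy tcvpl mru ppj yom
Hunk 2: at line 1 remove [vyjy,tcvpl,mru] add [svzar,lvr] -> 5 lines: aicw svzar lvr ppj yom
Hunk 3: at line 1 remove [lvr] add [blsly] -> 5 lines: aicw svzar blsly ppj yom
Hunk 4: at line 1 remove [svzar] add [rksn,mmr,rzu] -> 7 lines: aicw rksn mmr rzu blsly ppj yom
Hunk 5: at line 2 remove [mmr,rzu] add [vjkt,lzxf,qyn] -> 8 lines: aicw rksn vjkt lzxf qyn blsly ppj yom
Hunk 6: at line 3 remove [qyn,blsly] add [utxu,isph,mvk] -> 9 lines: aicw rksn vjkt lzxf utxu isph mvk ppj yom
Hunk 7: at line 6 remove [mvk,ppj] add [wff,ugt] -> 9 lines: aicw rksn vjkt lzxf utxu isph wff ugt yom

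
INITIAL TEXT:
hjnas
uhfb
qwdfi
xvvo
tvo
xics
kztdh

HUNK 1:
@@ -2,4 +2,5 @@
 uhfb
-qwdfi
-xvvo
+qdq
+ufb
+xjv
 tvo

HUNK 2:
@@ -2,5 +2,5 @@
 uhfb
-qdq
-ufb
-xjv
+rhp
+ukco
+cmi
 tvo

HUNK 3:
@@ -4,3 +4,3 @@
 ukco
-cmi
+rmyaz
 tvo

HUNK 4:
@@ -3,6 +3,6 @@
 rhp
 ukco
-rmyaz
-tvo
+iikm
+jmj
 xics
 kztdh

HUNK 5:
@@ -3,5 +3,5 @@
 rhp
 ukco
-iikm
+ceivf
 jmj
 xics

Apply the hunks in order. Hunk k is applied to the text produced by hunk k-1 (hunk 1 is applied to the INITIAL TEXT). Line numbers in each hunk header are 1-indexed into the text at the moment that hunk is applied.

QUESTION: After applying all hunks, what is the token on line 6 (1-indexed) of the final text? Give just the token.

Hunk 1: at line 2 remove [qwdfi,xvvo] add [qdq,ufb,xjv] -> 8 lines: hjnas uhfb qdq ufb xjv tvo xics kztdh
Hunk 2: at line 2 remove [qdq,ufb,xjv] add [rhp,ukco,cmi] -> 8 lines: hjnas uhfb rhp ukco cmi tvo xics kztdh
Hunk 3: at line 4 remove [cmi] add [rmyaz] -> 8 lines: hjnas uhfb rhp ukco rmyaz tvo xics kztdh
Hunk 4: at line 3 remove [rmyaz,tvo] add [iikm,jmj] -> 8 lines: hjnas uhfb rhp ukco iikm jmj xics kztdh
Hunk 5: at line 3 remove [iikm] add [ceivf] -> 8 lines: hjnas uhfb rhp ukco ceivf jmj xics kztdh
Final line 6: jmj

Answer: jmj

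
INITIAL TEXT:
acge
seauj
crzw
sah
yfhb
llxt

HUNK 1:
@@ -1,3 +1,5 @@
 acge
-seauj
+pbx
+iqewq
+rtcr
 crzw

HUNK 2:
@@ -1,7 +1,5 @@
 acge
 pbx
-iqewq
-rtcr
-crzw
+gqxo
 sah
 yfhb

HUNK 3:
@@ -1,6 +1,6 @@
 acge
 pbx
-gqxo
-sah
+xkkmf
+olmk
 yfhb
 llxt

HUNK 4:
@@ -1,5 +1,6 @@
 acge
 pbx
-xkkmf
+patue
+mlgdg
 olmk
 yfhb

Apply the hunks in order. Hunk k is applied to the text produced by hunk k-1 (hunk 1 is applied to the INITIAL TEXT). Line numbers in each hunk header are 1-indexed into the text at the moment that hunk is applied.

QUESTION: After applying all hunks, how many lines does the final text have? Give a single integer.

Answer: 7

Derivation:
Hunk 1: at line 1 remove [seauj] add [pbx,iqewq,rtcr] -> 8 lines: acge pbx iqewq rtcr crzw sah yfhb llxt
Hunk 2: at line 1 remove [iqewq,rtcr,crzw] add [gqxo] -> 6 lines: acge pbx gqxo sah yfhb llxt
Hunk 3: at line 1 remove [gqxo,sah] add [xkkmf,olmk] -> 6 lines: acge pbx xkkmf olmk yfhb llxt
Hunk 4: at line 1 remove [xkkmf] add [patue,mlgdg] -> 7 lines: acge pbx patue mlgdg olmk yfhb llxt
Final line count: 7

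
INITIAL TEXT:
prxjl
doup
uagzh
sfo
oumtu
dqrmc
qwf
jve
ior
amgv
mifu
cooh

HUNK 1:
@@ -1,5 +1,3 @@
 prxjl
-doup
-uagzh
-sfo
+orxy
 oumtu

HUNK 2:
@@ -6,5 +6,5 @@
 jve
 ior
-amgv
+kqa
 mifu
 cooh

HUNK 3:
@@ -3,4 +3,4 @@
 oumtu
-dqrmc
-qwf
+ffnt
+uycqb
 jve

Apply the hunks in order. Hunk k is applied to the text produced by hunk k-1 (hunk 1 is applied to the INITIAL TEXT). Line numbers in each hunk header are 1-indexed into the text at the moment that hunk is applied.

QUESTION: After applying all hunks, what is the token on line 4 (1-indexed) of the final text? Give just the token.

Hunk 1: at line 1 remove [doup,uagzh,sfo] add [orxy] -> 10 lines: prxjl orxy oumtu dqrmc qwf jve ior amgv mifu cooh
Hunk 2: at line 6 remove [amgv] add [kqa] -> 10 lines: prxjl orxy oumtu dqrmc qwf jve ior kqa mifu cooh
Hunk 3: at line 3 remove [dqrmc,qwf] add [ffnt,uycqb] -> 10 lines: prxjl orxy oumtu ffnt uycqb jve ior kqa mifu cooh
Final line 4: ffnt

Answer: ffnt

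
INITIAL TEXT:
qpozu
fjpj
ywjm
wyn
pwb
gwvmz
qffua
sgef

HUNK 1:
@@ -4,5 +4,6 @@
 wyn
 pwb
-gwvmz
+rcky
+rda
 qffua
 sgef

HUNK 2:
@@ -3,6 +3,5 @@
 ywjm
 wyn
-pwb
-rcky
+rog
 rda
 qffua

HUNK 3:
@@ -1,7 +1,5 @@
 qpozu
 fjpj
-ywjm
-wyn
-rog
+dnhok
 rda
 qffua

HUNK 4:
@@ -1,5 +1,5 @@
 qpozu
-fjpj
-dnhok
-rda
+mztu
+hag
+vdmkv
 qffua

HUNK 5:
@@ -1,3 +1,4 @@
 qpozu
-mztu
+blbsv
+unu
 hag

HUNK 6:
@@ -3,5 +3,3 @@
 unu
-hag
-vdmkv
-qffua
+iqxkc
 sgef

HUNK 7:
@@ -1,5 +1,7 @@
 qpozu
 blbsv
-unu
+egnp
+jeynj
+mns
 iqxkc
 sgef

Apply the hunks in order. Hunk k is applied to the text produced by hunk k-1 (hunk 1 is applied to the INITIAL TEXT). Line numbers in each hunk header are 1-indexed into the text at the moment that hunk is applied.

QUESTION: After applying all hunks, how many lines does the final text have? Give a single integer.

Answer: 7

Derivation:
Hunk 1: at line 4 remove [gwvmz] add [rcky,rda] -> 9 lines: qpozu fjpj ywjm wyn pwb rcky rda qffua sgef
Hunk 2: at line 3 remove [pwb,rcky] add [rog] -> 8 lines: qpozu fjpj ywjm wyn rog rda qffua sgef
Hunk 3: at line 1 remove [ywjm,wyn,rog] add [dnhok] -> 6 lines: qpozu fjpj dnhok rda qffua sgef
Hunk 4: at line 1 remove [fjpj,dnhok,rda] add [mztu,hag,vdmkv] -> 6 lines: qpozu mztu hag vdmkv qffua sgef
Hunk 5: at line 1 remove [mztu] add [blbsv,unu] -> 7 lines: qpozu blbsv unu hag vdmkv qffua sgef
Hunk 6: at line 3 remove [hag,vdmkv,qffua] add [iqxkc] -> 5 lines: qpozu blbsv unu iqxkc sgef
Hunk 7: at line 1 remove [unu] add [egnp,jeynj,mns] -> 7 lines: qpozu blbsv egnp jeynj mns iqxkc sgef
Final line count: 7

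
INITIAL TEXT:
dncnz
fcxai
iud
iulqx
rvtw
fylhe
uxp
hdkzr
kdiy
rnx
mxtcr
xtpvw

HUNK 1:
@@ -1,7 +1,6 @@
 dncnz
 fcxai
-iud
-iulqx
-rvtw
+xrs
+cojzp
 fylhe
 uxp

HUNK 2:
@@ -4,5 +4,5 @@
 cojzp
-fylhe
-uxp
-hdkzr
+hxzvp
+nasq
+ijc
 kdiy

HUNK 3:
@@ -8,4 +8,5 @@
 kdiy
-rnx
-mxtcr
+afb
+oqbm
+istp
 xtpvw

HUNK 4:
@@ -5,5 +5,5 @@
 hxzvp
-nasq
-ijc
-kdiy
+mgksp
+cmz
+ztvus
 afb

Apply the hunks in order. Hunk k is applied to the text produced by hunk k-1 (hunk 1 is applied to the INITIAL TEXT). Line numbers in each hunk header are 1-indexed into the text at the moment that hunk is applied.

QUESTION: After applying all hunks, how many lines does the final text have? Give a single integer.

Hunk 1: at line 1 remove [iud,iulqx,rvtw] add [xrs,cojzp] -> 11 lines: dncnz fcxai xrs cojzp fylhe uxp hdkzr kdiy rnx mxtcr xtpvw
Hunk 2: at line 4 remove [fylhe,uxp,hdkzr] add [hxzvp,nasq,ijc] -> 11 lines: dncnz fcxai xrs cojzp hxzvp nasq ijc kdiy rnx mxtcr xtpvw
Hunk 3: at line 8 remove [rnx,mxtcr] add [afb,oqbm,istp] -> 12 lines: dncnz fcxai xrs cojzp hxzvp nasq ijc kdiy afb oqbm istp xtpvw
Hunk 4: at line 5 remove [nasq,ijc,kdiy] add [mgksp,cmz,ztvus] -> 12 lines: dncnz fcxai xrs cojzp hxzvp mgksp cmz ztvus afb oqbm istp xtpvw
Final line count: 12

Answer: 12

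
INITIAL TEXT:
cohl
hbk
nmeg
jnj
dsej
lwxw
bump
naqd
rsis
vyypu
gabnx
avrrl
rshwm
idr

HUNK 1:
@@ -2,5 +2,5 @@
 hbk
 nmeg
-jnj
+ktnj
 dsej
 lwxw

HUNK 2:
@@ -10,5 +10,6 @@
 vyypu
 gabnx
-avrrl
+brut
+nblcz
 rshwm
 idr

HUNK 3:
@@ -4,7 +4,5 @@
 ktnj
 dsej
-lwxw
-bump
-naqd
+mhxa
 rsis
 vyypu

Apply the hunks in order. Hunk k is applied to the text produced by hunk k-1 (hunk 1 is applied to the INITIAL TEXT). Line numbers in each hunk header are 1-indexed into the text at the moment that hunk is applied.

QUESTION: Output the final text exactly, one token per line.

Answer: cohl
hbk
nmeg
ktnj
dsej
mhxa
rsis
vyypu
gabnx
brut
nblcz
rshwm
idr

Derivation:
Hunk 1: at line 2 remove [jnj] add [ktnj] -> 14 lines: cohl hbk nmeg ktnj dsej lwxw bump naqd rsis vyypu gabnx avrrl rshwm idr
Hunk 2: at line 10 remove [avrrl] add [brut,nblcz] -> 15 lines: cohl hbk nmeg ktnj dsej lwxw bump naqd rsis vyypu gabnx brut nblcz rshwm idr
Hunk 3: at line 4 remove [lwxw,bump,naqd] add [mhxa] -> 13 lines: cohl hbk nmeg ktnj dsej mhxa rsis vyypu gabnx brut nblcz rshwm idr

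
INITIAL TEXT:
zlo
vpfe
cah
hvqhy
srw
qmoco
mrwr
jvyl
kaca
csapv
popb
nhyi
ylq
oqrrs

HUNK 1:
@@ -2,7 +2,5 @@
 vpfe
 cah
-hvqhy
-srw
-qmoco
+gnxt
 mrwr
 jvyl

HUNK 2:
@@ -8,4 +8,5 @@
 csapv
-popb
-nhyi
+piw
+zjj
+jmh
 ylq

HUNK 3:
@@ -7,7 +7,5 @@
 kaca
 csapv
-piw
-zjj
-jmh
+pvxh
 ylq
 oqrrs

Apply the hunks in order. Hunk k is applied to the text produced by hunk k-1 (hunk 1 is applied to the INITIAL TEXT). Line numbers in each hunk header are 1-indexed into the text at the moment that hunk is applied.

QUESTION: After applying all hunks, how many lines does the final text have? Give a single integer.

Answer: 11

Derivation:
Hunk 1: at line 2 remove [hvqhy,srw,qmoco] add [gnxt] -> 12 lines: zlo vpfe cah gnxt mrwr jvyl kaca csapv popb nhyi ylq oqrrs
Hunk 2: at line 8 remove [popb,nhyi] add [piw,zjj,jmh] -> 13 lines: zlo vpfe cah gnxt mrwr jvyl kaca csapv piw zjj jmh ylq oqrrs
Hunk 3: at line 7 remove [piw,zjj,jmh] add [pvxh] -> 11 lines: zlo vpfe cah gnxt mrwr jvyl kaca csapv pvxh ylq oqrrs
Final line count: 11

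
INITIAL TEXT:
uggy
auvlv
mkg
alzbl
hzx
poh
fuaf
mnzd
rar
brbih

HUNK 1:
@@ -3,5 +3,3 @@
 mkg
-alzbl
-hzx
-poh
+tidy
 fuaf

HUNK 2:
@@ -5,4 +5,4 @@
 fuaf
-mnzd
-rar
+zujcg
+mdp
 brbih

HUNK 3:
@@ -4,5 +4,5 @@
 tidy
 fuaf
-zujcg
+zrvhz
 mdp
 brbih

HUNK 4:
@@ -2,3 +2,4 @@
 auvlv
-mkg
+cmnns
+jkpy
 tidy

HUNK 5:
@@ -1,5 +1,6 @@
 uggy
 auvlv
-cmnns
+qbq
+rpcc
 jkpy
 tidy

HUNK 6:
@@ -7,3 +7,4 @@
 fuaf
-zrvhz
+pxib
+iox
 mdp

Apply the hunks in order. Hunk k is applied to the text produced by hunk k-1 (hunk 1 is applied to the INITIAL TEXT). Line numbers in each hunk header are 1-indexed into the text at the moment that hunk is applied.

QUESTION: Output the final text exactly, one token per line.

Answer: uggy
auvlv
qbq
rpcc
jkpy
tidy
fuaf
pxib
iox
mdp
brbih

Derivation:
Hunk 1: at line 3 remove [alzbl,hzx,poh] add [tidy] -> 8 lines: uggy auvlv mkg tidy fuaf mnzd rar brbih
Hunk 2: at line 5 remove [mnzd,rar] add [zujcg,mdp] -> 8 lines: uggy auvlv mkg tidy fuaf zujcg mdp brbih
Hunk 3: at line 4 remove [zujcg] add [zrvhz] -> 8 lines: uggy auvlv mkg tidy fuaf zrvhz mdp brbih
Hunk 4: at line 2 remove [mkg] add [cmnns,jkpy] -> 9 lines: uggy auvlv cmnns jkpy tidy fuaf zrvhz mdp brbih
Hunk 5: at line 1 remove [cmnns] add [qbq,rpcc] -> 10 lines: uggy auvlv qbq rpcc jkpy tidy fuaf zrvhz mdp brbih
Hunk 6: at line 7 remove [zrvhz] add [pxib,iox] -> 11 lines: uggy auvlv qbq rpcc jkpy tidy fuaf pxib iox mdp brbih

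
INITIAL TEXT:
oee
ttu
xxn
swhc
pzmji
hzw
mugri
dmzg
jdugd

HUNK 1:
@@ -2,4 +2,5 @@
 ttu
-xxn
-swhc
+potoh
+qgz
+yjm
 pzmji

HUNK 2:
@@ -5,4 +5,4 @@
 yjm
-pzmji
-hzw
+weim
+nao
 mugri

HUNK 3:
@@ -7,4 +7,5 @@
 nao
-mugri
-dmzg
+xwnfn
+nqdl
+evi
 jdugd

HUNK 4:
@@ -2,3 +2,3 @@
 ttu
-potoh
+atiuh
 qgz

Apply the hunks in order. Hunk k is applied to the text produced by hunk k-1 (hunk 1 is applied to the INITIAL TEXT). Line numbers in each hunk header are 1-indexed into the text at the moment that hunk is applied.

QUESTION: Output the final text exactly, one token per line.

Hunk 1: at line 2 remove [xxn,swhc] add [potoh,qgz,yjm] -> 10 lines: oee ttu potoh qgz yjm pzmji hzw mugri dmzg jdugd
Hunk 2: at line 5 remove [pzmji,hzw] add [weim,nao] -> 10 lines: oee ttu potoh qgz yjm weim nao mugri dmzg jdugd
Hunk 3: at line 7 remove [mugri,dmzg] add [xwnfn,nqdl,evi] -> 11 lines: oee ttu potoh qgz yjm weim nao xwnfn nqdl evi jdugd
Hunk 4: at line 2 remove [potoh] add [atiuh] -> 11 lines: oee ttu atiuh qgz yjm weim nao xwnfn nqdl evi jdugd

Answer: oee
ttu
atiuh
qgz
yjm
weim
nao
xwnfn
nqdl
evi
jdugd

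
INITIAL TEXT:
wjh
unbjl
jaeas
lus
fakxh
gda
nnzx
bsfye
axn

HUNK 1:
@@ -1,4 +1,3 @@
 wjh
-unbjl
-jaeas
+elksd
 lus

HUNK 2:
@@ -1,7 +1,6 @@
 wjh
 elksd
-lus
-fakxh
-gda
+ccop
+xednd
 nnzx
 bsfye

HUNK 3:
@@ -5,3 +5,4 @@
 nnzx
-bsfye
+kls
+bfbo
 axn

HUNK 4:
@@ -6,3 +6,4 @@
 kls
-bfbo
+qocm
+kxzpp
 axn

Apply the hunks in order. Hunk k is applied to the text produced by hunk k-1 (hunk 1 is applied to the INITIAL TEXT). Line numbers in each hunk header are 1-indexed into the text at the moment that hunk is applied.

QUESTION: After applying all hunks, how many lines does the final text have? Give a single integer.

Answer: 9

Derivation:
Hunk 1: at line 1 remove [unbjl,jaeas] add [elksd] -> 8 lines: wjh elksd lus fakxh gda nnzx bsfye axn
Hunk 2: at line 1 remove [lus,fakxh,gda] add [ccop,xednd] -> 7 lines: wjh elksd ccop xednd nnzx bsfye axn
Hunk 3: at line 5 remove [bsfye] add [kls,bfbo] -> 8 lines: wjh elksd ccop xednd nnzx kls bfbo axn
Hunk 4: at line 6 remove [bfbo] add [qocm,kxzpp] -> 9 lines: wjh elksd ccop xednd nnzx kls qocm kxzpp axn
Final line count: 9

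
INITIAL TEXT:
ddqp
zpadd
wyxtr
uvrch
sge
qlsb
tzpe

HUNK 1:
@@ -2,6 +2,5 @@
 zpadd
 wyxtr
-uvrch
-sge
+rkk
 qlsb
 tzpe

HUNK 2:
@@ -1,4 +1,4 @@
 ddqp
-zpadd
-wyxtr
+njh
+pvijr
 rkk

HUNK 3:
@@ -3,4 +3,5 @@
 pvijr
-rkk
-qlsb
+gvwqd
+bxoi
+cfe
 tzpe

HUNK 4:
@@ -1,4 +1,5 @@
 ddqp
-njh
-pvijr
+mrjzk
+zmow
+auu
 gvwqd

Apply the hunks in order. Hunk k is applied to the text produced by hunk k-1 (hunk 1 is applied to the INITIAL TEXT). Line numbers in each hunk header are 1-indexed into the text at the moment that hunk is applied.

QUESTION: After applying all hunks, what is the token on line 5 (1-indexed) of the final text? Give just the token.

Answer: gvwqd

Derivation:
Hunk 1: at line 2 remove [uvrch,sge] add [rkk] -> 6 lines: ddqp zpadd wyxtr rkk qlsb tzpe
Hunk 2: at line 1 remove [zpadd,wyxtr] add [njh,pvijr] -> 6 lines: ddqp njh pvijr rkk qlsb tzpe
Hunk 3: at line 3 remove [rkk,qlsb] add [gvwqd,bxoi,cfe] -> 7 lines: ddqp njh pvijr gvwqd bxoi cfe tzpe
Hunk 4: at line 1 remove [njh,pvijr] add [mrjzk,zmow,auu] -> 8 lines: ddqp mrjzk zmow auu gvwqd bxoi cfe tzpe
Final line 5: gvwqd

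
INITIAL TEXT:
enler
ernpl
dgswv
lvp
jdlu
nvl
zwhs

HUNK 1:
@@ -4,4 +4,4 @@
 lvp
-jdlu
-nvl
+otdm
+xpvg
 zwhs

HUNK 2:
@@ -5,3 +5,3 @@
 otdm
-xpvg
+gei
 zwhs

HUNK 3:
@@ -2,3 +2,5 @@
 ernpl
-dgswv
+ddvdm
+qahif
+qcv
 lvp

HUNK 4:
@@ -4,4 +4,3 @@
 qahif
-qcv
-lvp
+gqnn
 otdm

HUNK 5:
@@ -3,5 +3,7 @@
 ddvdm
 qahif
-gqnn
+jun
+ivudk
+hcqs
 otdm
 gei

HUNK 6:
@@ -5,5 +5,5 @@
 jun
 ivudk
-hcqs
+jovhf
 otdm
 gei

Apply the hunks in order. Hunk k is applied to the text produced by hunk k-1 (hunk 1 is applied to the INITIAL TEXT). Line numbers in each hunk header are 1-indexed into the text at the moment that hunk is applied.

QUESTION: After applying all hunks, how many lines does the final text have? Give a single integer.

Answer: 10

Derivation:
Hunk 1: at line 4 remove [jdlu,nvl] add [otdm,xpvg] -> 7 lines: enler ernpl dgswv lvp otdm xpvg zwhs
Hunk 2: at line 5 remove [xpvg] add [gei] -> 7 lines: enler ernpl dgswv lvp otdm gei zwhs
Hunk 3: at line 2 remove [dgswv] add [ddvdm,qahif,qcv] -> 9 lines: enler ernpl ddvdm qahif qcv lvp otdm gei zwhs
Hunk 4: at line 4 remove [qcv,lvp] add [gqnn] -> 8 lines: enler ernpl ddvdm qahif gqnn otdm gei zwhs
Hunk 5: at line 3 remove [gqnn] add [jun,ivudk,hcqs] -> 10 lines: enler ernpl ddvdm qahif jun ivudk hcqs otdm gei zwhs
Hunk 6: at line 5 remove [hcqs] add [jovhf] -> 10 lines: enler ernpl ddvdm qahif jun ivudk jovhf otdm gei zwhs
Final line count: 10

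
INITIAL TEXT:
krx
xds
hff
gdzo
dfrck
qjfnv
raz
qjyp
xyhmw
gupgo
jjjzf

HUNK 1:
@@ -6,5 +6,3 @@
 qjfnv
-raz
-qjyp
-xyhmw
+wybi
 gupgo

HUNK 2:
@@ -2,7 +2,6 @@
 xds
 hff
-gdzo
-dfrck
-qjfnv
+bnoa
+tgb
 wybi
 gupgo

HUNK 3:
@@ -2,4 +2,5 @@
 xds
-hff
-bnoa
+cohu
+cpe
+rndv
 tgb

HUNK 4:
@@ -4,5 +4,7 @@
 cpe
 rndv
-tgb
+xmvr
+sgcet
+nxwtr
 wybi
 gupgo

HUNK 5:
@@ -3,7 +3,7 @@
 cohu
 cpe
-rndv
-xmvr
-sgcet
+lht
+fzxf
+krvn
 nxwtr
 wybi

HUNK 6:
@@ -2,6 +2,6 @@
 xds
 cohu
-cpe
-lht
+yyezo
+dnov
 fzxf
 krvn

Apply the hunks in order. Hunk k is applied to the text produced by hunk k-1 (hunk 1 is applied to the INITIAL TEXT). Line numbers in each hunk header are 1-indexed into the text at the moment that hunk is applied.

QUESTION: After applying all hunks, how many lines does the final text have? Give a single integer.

Answer: 11

Derivation:
Hunk 1: at line 6 remove [raz,qjyp,xyhmw] add [wybi] -> 9 lines: krx xds hff gdzo dfrck qjfnv wybi gupgo jjjzf
Hunk 2: at line 2 remove [gdzo,dfrck,qjfnv] add [bnoa,tgb] -> 8 lines: krx xds hff bnoa tgb wybi gupgo jjjzf
Hunk 3: at line 2 remove [hff,bnoa] add [cohu,cpe,rndv] -> 9 lines: krx xds cohu cpe rndv tgb wybi gupgo jjjzf
Hunk 4: at line 4 remove [tgb] add [xmvr,sgcet,nxwtr] -> 11 lines: krx xds cohu cpe rndv xmvr sgcet nxwtr wybi gupgo jjjzf
Hunk 5: at line 3 remove [rndv,xmvr,sgcet] add [lht,fzxf,krvn] -> 11 lines: krx xds cohu cpe lht fzxf krvn nxwtr wybi gupgo jjjzf
Hunk 6: at line 2 remove [cpe,lht] add [yyezo,dnov] -> 11 lines: krx xds cohu yyezo dnov fzxf krvn nxwtr wybi gupgo jjjzf
Final line count: 11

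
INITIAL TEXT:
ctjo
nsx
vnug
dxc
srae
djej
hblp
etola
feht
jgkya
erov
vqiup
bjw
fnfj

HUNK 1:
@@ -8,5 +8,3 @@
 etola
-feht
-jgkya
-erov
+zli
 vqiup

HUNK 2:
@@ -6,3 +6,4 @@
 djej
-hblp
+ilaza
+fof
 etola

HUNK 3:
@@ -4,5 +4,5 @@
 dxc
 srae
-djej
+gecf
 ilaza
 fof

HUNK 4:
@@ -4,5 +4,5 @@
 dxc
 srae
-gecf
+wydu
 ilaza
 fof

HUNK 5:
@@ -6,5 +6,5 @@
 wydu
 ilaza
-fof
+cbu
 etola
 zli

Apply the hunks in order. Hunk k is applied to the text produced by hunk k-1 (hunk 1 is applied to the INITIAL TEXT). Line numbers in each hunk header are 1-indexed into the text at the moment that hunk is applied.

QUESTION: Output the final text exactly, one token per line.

Answer: ctjo
nsx
vnug
dxc
srae
wydu
ilaza
cbu
etola
zli
vqiup
bjw
fnfj

Derivation:
Hunk 1: at line 8 remove [feht,jgkya,erov] add [zli] -> 12 lines: ctjo nsx vnug dxc srae djej hblp etola zli vqiup bjw fnfj
Hunk 2: at line 6 remove [hblp] add [ilaza,fof] -> 13 lines: ctjo nsx vnug dxc srae djej ilaza fof etola zli vqiup bjw fnfj
Hunk 3: at line 4 remove [djej] add [gecf] -> 13 lines: ctjo nsx vnug dxc srae gecf ilaza fof etola zli vqiup bjw fnfj
Hunk 4: at line 4 remove [gecf] add [wydu] -> 13 lines: ctjo nsx vnug dxc srae wydu ilaza fof etola zli vqiup bjw fnfj
Hunk 5: at line 6 remove [fof] add [cbu] -> 13 lines: ctjo nsx vnug dxc srae wydu ilaza cbu etola zli vqiup bjw fnfj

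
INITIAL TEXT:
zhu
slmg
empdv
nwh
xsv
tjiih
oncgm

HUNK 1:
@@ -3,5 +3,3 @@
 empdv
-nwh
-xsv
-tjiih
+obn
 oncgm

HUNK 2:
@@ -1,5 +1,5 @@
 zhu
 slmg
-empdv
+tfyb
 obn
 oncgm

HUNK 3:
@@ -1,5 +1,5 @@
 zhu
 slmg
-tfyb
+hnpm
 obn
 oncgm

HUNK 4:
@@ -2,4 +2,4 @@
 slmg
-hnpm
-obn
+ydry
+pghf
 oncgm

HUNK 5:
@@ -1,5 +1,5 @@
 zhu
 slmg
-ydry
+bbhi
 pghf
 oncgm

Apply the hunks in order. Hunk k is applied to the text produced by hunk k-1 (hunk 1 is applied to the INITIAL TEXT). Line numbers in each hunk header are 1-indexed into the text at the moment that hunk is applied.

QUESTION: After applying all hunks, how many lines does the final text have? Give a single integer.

Answer: 5

Derivation:
Hunk 1: at line 3 remove [nwh,xsv,tjiih] add [obn] -> 5 lines: zhu slmg empdv obn oncgm
Hunk 2: at line 1 remove [empdv] add [tfyb] -> 5 lines: zhu slmg tfyb obn oncgm
Hunk 3: at line 1 remove [tfyb] add [hnpm] -> 5 lines: zhu slmg hnpm obn oncgm
Hunk 4: at line 2 remove [hnpm,obn] add [ydry,pghf] -> 5 lines: zhu slmg ydry pghf oncgm
Hunk 5: at line 1 remove [ydry] add [bbhi] -> 5 lines: zhu slmg bbhi pghf oncgm
Final line count: 5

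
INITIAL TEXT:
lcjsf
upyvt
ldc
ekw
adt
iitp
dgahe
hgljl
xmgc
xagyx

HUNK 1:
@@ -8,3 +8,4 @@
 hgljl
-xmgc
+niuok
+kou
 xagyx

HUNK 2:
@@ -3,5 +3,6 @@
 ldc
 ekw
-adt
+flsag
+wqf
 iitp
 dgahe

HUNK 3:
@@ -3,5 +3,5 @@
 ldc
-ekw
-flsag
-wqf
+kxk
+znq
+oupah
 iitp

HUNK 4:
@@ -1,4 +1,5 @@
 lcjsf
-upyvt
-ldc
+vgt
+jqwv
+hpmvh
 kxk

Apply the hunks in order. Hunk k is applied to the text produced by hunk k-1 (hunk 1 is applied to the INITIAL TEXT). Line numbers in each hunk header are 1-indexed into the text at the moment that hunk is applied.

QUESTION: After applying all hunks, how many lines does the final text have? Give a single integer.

Hunk 1: at line 8 remove [xmgc] add [niuok,kou] -> 11 lines: lcjsf upyvt ldc ekw adt iitp dgahe hgljl niuok kou xagyx
Hunk 2: at line 3 remove [adt] add [flsag,wqf] -> 12 lines: lcjsf upyvt ldc ekw flsag wqf iitp dgahe hgljl niuok kou xagyx
Hunk 3: at line 3 remove [ekw,flsag,wqf] add [kxk,znq,oupah] -> 12 lines: lcjsf upyvt ldc kxk znq oupah iitp dgahe hgljl niuok kou xagyx
Hunk 4: at line 1 remove [upyvt,ldc] add [vgt,jqwv,hpmvh] -> 13 lines: lcjsf vgt jqwv hpmvh kxk znq oupah iitp dgahe hgljl niuok kou xagyx
Final line count: 13

Answer: 13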